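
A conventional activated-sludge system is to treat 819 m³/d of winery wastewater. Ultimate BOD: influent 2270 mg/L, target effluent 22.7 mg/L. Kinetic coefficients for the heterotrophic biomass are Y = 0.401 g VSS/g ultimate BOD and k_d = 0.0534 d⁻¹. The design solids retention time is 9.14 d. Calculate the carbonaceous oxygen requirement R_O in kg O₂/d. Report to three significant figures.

Y_obs = Y / (1 + k_d θ_c) = 0.401 / (1 + 0.0534 × 9.14) = 0.401 / 1.488 = 0.2695.
ΔS = 2270 − 22.7 = 2247 mg/L, so the substrate removal rate is 819 × 2247/1000 = 1841 kg ultimate BOD/d.
P_X = Y_obs·Q·(S₀ − S) = 0.2695 × 1841 = 496.0 kg VSS/d.
R_O = Q·(S₀ − S) − 1.42·P_X = 1841 − 1.42 × 496.0 = 1136 kg O₂/d.

R_O ≈ 1140 kg O₂/d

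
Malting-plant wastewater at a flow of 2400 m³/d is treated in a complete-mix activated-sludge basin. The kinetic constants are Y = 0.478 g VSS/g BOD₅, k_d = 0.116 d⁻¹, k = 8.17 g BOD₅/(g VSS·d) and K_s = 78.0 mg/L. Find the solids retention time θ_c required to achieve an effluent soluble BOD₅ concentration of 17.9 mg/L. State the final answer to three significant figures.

θ_c ≈ 1.63 d

Specific growth rate at S = 17.9 mg/L: μ = YkS/(K_s+S) = 0.478·8.17·17.9/(78.0+17.9) = 0.7289 d⁻¹.
θ_c = 1/(μ − k_d) = 1/(0.7289 − 0.116) = 1/0.6129 = 1.632 d.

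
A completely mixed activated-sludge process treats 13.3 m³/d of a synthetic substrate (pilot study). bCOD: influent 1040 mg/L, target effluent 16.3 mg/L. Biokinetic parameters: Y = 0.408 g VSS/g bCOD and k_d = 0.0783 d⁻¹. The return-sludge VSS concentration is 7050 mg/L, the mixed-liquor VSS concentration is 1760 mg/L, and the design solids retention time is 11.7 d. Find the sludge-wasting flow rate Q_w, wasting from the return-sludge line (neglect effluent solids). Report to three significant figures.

Steady-state biomass mass balance: V·X·(1 + k_d·θ_c) = Y·Q·(S₀ − S)·θ_c, so V = 0.408 × 13.3 × (1040 − 16.3) × 11.7 / [1760 × (1 + 0.0783 × 11.7)] = 6.5×10^4 / 3372 = 19.27 m³.
θ_c = V·X/(Q_w·X_r) when wasting from the recycle, so Q_w = V·X/(θ_c·X_r) = 19.27 × 1760 / (11.7 × 7050) = 0.4112 m³/d.

Q_w ≈ 0.411 m³/d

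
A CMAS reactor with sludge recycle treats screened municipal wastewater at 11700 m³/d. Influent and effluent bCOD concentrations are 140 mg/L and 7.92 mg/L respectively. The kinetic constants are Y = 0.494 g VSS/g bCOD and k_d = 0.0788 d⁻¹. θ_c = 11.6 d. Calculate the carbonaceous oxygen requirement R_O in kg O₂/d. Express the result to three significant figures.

R_O ≈ 979 kg O₂/d

Y_obs = Y / (1 + k_d θ_c) = 0.494 / (1 + 0.0788 × 11.6) = 0.494 / 1.914 = 0.2581.
ΔS = 140 − 7.92 = 132.1 mg/L, so the substrate removal rate is 11700 × 132.1/1000 = 1545 kg bCOD/d.
P_X = Y_obs·Q·(S₀ − S) = 0.2581 × 1545 = 398.8 kg VSS/d.
R_O = Q·ΔS − 1.42 P_X = 1545 − 566.3 = 979.0 kg O₂/d.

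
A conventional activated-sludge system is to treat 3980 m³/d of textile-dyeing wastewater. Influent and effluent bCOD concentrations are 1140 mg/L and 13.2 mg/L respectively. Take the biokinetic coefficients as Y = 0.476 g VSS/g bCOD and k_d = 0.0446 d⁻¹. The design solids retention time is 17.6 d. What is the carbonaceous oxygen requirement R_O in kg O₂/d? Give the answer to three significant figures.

Y_obs = Y / (1 + k_d θ_c) = 0.476 / (1 + 0.0446 × 17.6) = 0.476 / 1.785 = 0.2667.
Mass of bCOD removed per day: Q(S₀ − S) = 3980 × 1127 g/m³ = 4485 kg/d.
Net sludge production P_X = 0.2667 × 4485 = 1196 kg VSS/d.
R_O = Q·(S₀ − S) − 1.42·P_X = 4485 − 1.42 × 1196 = 2786 kg O₂/d.

R_O ≈ 2790 kg O₂/d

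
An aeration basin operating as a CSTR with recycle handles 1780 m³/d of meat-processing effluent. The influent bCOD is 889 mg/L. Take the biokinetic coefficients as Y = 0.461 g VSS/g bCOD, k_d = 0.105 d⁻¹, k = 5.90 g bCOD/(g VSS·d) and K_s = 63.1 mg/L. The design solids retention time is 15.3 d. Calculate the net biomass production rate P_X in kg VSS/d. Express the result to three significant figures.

P_X ≈ 279 kg VSS/d

Effluent substrate depends only on kinetics and SRT: S = K_s(1 + k_d θ_c) / [θ_c(Yk − k_d) − 1] = 63.1 × (1 + 0.105 × 15.3) / [15.3 × (0.461 × 5.90 − 0.105) − 1] = 164.5 / 39.01 = 4.216 mg/L.
Y_obs = Y / (1 + k_d θ_c) = 0.461 / (1 + 0.105 × 15.3) = 0.461 / 2.607 = 0.1769.
ΔS = 889 − 4.22 = 884.8 mg/L, so the substrate removal rate is 1780 × 884.8/1000 = 1575 kg bCOD/d.
Net biomass production P_X = Y_obs × Q·(S₀ − S) = 0.1769 × 1575 = 278.5 kg VSS/d.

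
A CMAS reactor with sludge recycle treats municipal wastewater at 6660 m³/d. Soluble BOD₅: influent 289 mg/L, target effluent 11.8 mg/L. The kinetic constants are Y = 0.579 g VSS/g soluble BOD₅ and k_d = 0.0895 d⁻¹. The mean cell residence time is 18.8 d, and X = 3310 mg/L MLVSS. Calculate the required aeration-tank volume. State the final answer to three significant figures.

V ≈ 2260 m³

Steady-state biomass mass balance: V·X·(1 + k_d·θ_c) = Y·Q·(S₀ − S)·θ_c, so V = 0.579 × 6660 × (289 − 11.8) × 18.8 / [3310 × (1 + 0.0895 × 18.8)] = 2.01×10^7 / 8879 = 2263 m³.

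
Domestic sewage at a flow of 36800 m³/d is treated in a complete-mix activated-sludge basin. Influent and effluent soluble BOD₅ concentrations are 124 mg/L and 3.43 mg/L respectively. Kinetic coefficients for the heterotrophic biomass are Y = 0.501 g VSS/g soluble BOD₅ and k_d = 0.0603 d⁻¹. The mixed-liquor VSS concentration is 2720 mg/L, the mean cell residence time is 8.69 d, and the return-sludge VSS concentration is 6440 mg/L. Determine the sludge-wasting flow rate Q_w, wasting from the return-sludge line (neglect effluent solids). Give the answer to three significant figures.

From the SRT design equation V = Y Q (S₀−S) θ_c / [X (1 + k_d θ_c)] = 0.501 × 36800 × (124 − 3.43) × 8.69 / [2720 × (1 + 0.0603 × 8.69)] = 1.93×10^7 / 4145 = 4660 m³.
Wasting from the return line (neglecting effluent solids): Q_w = V·X / (θ_c·X_r) = 4660 × 2720 / (8.69 × 6440) = 226.5 m³/d.

Q_w ≈ 226 m³/d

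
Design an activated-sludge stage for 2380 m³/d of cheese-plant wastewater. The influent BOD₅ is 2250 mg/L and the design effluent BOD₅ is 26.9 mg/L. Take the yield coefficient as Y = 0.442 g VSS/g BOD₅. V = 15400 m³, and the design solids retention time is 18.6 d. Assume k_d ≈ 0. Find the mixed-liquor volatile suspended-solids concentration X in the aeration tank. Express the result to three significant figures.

X ≈ 2820 mg/L

From V·X = Y·Q·(S₀ − S)·θ_c (decay neglected): X = 0.442 × 2380 × (2250 − 26.9) × 18.6 / 15400 = 2825 mg/L.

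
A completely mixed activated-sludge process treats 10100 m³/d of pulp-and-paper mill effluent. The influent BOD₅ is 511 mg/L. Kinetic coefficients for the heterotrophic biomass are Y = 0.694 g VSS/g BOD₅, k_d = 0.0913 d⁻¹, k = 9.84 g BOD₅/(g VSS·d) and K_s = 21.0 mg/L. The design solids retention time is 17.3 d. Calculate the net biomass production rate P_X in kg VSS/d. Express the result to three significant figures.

For a completely mixed reactor with recycle the Lawrence–McCarty relation gives S = K_s·(1 + k_d·θ_c) / [θ_c·(Y·k − k_d) − 1] = 21.0 × (1 + 0.0913 × 17.3) / [17.3 × (0.694 × 9.84 − 0.0913) − 1] = 54.17 / 115.6 = 0.4687 mg/L.
Observed yield with endogenous decay: Y_obs = Y / (1 + k_d·θ_c) = 0.694 / (1 + 0.0913 × 17.3) = 0.694 / 2.579 = 0.2690 g VSS/g BOD₅.
ΔS = 511 − 0.469 = 510.5 mg/L, so the substrate removal rate is 10100 × 510.5/1000 = 5156 kg BOD₅/d.
So the net sludge growth is P_X = 0.2690 × 5156 = 1387 kg VSS/d.

P_X ≈ 1390 kg VSS/d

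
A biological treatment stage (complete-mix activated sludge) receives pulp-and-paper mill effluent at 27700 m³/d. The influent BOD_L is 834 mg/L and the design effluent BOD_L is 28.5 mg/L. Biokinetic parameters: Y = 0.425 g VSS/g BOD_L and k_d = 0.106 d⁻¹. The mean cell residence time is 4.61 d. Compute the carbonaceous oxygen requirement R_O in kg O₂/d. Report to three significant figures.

Correct the yield for decay: Y_obs = Y/(1 + k_d θ_c) = 0.425 / (1 + 0.106 × 4.61) = 0.425 / 1.489 = 0.2855.
Q·(S₀ − S) = 27700 × (834 − 28.5) × 10⁻³ = 22312 kg/d removed.
P_X = Y_obs·Q·(S₀ − S) = 0.2855 × 22312 = 6370 kg VSS/d.
Carbonaceous O₂ demand = substrate oxidised − cell-mass equivalent = 22312 − 1.42 × 6370 = 13267 kg O₂/d.

R_O ≈ 13300 kg O₂/d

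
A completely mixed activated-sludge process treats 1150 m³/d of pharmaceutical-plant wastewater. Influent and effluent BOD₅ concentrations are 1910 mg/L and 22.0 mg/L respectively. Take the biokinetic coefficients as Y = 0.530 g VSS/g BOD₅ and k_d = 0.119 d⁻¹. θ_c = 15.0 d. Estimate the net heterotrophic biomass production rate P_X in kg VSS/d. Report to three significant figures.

Correct the yield for decay: Y_obs = Y/(1 + k_d θ_c) = 0.530 / (1 + 0.119 × 15.0) = 0.530 / 2.785 = 0.1903.
ΔS = 1910 − 22.0 = 1888 mg/L, so the substrate removal rate is 1150 × 1888/1000 = 2171 kg BOD₅/d.
P_X = Y_obs · Q(S₀ − S) = 0.1903 × 2171 = 413.2 kg VSS/d.

P_X ≈ 413 kg VSS/d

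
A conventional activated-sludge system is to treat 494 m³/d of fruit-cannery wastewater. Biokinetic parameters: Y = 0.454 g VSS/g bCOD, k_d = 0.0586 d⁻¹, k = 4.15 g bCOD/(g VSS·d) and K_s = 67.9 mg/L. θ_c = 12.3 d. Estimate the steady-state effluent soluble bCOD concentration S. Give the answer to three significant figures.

S ≈ 5.45 mg/L

For a completely mixed reactor with recycle the Lawrence–McCarty relation gives S = K_s·(1 + k_d·θ_c) / [θ_c·(Y·k − k_d) − 1] = 67.9 × (1 + 0.0586 × 12.3) / [12.3 × (0.454 × 4.15 − 0.0586) − 1] = 116.8 / 21.45 = 5.446 mg/L.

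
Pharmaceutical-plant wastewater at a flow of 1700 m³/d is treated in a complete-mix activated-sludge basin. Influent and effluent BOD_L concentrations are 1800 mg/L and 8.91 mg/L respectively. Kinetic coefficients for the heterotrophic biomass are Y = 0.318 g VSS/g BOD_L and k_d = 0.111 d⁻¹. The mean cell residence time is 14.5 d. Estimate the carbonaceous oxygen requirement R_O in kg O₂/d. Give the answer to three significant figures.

Y_obs = Y / (1 + k_d θ_c) = 0.318 / (1 + 0.111 × 14.5) = 0.318 / 2.609 = 0.1219.
ΔS = 1800 − 8.91 = 1791 mg/L, so the substrate removal rate is 1700 × 1791/1000 = 3045 kg BOD_L/d.
Biomass synthesised: P_X = Y_obs × 3045 = 371.1 kg VSS/d.
R_O = Q·(S₀ − S) − 1.42·P_X = 3045 − 1.42 × 371.1 = 2518 kg O₂/d.

R_O ≈ 2520 kg O₂/d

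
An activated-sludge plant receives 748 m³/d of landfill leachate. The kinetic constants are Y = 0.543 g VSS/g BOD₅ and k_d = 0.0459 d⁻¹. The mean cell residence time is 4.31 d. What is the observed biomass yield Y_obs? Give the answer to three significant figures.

Correct the yield for decay: Y_obs = Y/(1 + k_d θ_c) = 0.543 / (1 + 0.0459 × 4.31) = 0.543 / 1.198 = 0.4533.

Y_obs ≈ 0.453 g VSS/g BOD₅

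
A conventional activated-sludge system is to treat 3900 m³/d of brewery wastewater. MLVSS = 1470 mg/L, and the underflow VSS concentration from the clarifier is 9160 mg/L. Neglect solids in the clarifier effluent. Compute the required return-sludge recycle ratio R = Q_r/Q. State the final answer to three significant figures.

Solids balance on the clarifier gives (1+R)X = R·X_r, so R = X/(X_r − X) = 1470 / (9160 − 1470) = 0.1912.

R ≈ 0.191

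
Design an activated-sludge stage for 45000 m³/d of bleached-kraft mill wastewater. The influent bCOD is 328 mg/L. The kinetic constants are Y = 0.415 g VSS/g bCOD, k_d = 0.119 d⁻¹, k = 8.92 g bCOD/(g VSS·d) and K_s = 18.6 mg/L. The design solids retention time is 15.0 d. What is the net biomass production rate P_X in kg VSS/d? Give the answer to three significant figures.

P_X ≈ 2190 kg VSS/d

Effluent substrate depends only on kinetics and SRT: S = K_s(1 + k_d θ_c) / [θ_c(Yk − k_d) − 1] = 18.6 × (1 + 0.119 × 15.0) / [15.0 × (0.415 × 8.92 − 0.119) − 1] = 51.80 / 52.74 = 0.9822 mg/L.
Y_obs = Y / (1 + k_d θ_c) = 0.415 / (1 + 0.119 × 15.0) = 0.415 / 2.785 = 0.1490.
ΔS = 328 − 0.982 = 327.0 mg/L, so the substrate removal rate is 45000 × 327.0/1000 = 14716 kg bCOD/d.
So the net sludge growth is P_X = 0.1490 × 14716 = 2193 kg VSS/d.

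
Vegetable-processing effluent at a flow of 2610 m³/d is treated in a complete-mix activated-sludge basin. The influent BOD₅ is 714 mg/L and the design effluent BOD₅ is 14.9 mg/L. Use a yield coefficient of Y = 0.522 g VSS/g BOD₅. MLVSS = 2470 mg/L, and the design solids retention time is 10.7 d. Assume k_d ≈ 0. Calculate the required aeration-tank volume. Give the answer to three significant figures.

V·X = Y·Q·ΔS·θ_c gives V = 0.522 × 2610 × (714 − 14.9) × 10.7 / 2470 = 4126 m³.

V ≈ 4130 m³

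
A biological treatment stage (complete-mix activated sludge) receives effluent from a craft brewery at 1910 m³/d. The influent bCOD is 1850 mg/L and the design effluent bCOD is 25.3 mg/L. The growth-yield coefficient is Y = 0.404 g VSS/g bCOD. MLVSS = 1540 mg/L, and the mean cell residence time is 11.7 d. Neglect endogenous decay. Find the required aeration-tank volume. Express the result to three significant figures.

V ≈ 10700 m³

V·X = Y·Q·ΔS·θ_c gives V = 0.404 × 1910 × (1850 − 25.3) × 11.7 / 1540 = 10697 m³.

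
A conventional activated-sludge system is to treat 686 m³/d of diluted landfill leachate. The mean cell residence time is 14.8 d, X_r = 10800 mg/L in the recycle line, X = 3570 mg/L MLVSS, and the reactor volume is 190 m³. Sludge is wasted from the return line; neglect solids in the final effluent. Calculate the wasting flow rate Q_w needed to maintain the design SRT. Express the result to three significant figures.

Q_w ≈ 4.24 m³/d

θ_c = V·X/(Q_w·X_r) when wasting from the recycle, so Q_w = V·X/(θ_c·X_r) = 190.0 × 3570 / (14.8 × 10800) = 4.244 m³/d.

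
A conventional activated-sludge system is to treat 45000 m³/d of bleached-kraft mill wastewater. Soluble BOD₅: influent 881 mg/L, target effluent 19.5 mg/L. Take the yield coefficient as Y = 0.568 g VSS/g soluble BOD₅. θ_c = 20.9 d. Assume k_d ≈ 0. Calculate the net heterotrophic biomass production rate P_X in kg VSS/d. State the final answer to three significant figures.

P_X ≈ 22000 kg VSS/d

No decay correction is needed, so Y_obs = Y = 0.568.
Mass of soluble BOD₅ removed per day: Q(S₀ − S) = 45000 × 861.5 g/m³ = 38768 kg/d.
P_X = Y_obs · Q(S₀ − S) = 0.5680 × 38768 = 22020 kg VSS/d.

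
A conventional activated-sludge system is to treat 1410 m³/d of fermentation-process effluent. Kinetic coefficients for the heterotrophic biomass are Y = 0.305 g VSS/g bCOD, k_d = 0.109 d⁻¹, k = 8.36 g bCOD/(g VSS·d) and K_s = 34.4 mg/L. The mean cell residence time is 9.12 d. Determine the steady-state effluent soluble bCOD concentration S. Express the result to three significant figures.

S ≈ 3.23 mg/L

For a completely mixed reactor with recycle the Lawrence–McCarty relation gives S = K_s·(1 + k_d·θ_c) / [θ_c·(Y·k − k_d) − 1] = 34.4 × (1 + 0.109 × 9.12) / [9.12 × (0.305 × 8.36 − 0.109) − 1] = 68.60 / 21.26 = 3.227 mg/L.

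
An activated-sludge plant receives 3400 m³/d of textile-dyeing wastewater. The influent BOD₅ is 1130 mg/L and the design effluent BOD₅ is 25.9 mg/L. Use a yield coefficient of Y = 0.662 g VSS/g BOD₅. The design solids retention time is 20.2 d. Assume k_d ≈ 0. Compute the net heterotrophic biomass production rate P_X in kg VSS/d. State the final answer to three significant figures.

P_X ≈ 2490 kg VSS/d

With endogenous decay neglected, the observed yield equals the true yield: Y_obs = Y = 0.662 g VSS/g BOD₅.
Q·(S₀ − S) = 3400 × (1130 − 25.9) × 10⁻³ = 3754 kg/d removed.
Biomass produced: P_X = Y_obs·Q·ΔS = 0.6620 × 3754 ≈ 2485 kg VSS/d.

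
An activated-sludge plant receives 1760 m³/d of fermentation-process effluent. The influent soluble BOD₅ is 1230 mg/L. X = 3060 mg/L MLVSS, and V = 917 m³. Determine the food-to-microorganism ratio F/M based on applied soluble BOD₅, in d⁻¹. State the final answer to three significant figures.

F/M ≈ 0.771 d⁻¹

Food-to-microorganism ratio F/M = Q S₀ / (V X) = 1760 × 1230 / (917.0 × 3060) = 0.7715 d⁻¹.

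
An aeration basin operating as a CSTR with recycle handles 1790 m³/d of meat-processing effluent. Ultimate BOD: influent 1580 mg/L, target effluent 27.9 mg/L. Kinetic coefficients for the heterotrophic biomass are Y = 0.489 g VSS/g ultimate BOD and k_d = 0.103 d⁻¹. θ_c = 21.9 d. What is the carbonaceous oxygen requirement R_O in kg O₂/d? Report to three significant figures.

Y_obs = Y / (1 + k_d θ_c) = 0.489 / (1 + 0.103 × 21.9) = 0.489 / 3.256 = 0.1502.
Q·(S₀ − S) = 1790 × (1580 − 27.9) × 10⁻³ = 2778 kg/d removed.
P_X = Y_obs·Q·(S₀ − S) = 0.1502 × 2778 = 417.3 kg VSS/d.
R_O = Q·(S₀ − S) − 1.42·P_X = 2778 − 1.42 × 417.3 = 2186 kg O₂/d.

R_O ≈ 2190 kg O₂/d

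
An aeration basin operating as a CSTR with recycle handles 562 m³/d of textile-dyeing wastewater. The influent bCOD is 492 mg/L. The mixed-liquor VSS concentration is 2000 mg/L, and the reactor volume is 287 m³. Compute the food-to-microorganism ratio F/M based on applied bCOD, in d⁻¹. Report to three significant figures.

F/M = Q·S₀ / (V·X) = 562 × 492 / (287.0 × 2000) = 0.4817 g bCOD·(g VSS·d)⁻¹.

F/M ≈ 0.482 d⁻¹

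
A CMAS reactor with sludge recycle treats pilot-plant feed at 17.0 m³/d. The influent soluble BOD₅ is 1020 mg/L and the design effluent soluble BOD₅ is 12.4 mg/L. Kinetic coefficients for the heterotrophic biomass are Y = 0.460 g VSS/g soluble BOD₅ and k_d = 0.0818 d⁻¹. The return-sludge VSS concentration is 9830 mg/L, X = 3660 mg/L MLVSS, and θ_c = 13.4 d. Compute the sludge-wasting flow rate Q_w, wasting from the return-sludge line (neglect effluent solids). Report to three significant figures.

Q_w ≈ 0.382 m³/d

Steady-state biomass mass balance: V·X·(1 + k_d·θ_c) = Y·Q·(S₀ − S)·θ_c, so V = 0.460 × 17.0 × (1020 − 12.4) × 13.4 / [3660 × (1 + 0.0818 × 13.4)] = 1.06×10^5 / 7672 = 13.76 m³.
Wasting from the return line (neglecting effluent solids): Q_w = V·X / (θ_c·X_r) = 13.76 × 3660 / (13.4 × 9830) = 0.3824 m³/d.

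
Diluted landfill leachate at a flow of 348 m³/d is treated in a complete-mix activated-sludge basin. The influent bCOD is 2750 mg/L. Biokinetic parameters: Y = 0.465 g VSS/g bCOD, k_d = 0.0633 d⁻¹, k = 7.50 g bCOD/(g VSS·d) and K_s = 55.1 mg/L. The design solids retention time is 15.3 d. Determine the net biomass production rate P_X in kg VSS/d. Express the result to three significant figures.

P_X ≈ 226 kg VSS/d

Effluent substrate depends only on kinetics and SRT: S = K_s(1 + k_d θ_c) / [θ_c(Yk − k_d) − 1] = 55.1 × (1 + 0.0633 × 15.3) / [15.3 × (0.465 × 7.50 − 0.0633) − 1] = 108.5 / 51.39 = 2.111 mg/L.
Observed yield with endogenous decay: Y_obs = Y / (1 + k_d·θ_c) = 0.465 / (1 + 0.0633 × 15.3) = 0.465 / 1.968 = 0.2362 g VSS/g bCOD.
ΔS = 2750 − 2.11 = 2748 mg/L, so the substrate removal rate is 348 × 2748/1000 = 956.3 kg bCOD/d.
So the net sludge growth is P_X = 0.2362 × 956.3 = 225.9 kg VSS/d.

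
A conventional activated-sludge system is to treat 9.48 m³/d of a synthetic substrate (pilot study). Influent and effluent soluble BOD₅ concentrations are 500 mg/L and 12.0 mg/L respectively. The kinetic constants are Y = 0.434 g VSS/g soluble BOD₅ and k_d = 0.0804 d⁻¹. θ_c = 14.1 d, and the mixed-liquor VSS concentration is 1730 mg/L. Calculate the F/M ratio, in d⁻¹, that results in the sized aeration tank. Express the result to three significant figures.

F/M ≈ 0.357 d⁻¹

Rearranging the biomass balance for a CMAS with decay, V = Y·Q·ΔS·θ_c / [X·(1+k_d θ_c)] = 0.434 × 9.48 × (500 − 12.0) × 14.1 / [1730 × (1 + 0.0804 × 14.1)] = 2.83×10^4 / 3691 = 7.670 m³.
F/M = Q·S₀ / (V·X) = 9.48 × 500 / (7.670 × 1730) = 0.3572 g soluble BOD₅·(g VSS·d)⁻¹.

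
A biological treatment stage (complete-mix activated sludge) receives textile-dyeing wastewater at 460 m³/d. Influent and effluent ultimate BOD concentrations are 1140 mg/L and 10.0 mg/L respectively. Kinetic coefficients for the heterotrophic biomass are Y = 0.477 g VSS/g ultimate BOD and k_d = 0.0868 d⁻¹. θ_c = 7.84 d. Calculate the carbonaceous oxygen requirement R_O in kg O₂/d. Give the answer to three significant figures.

The observed yield is Y_obs = Y/(1 + k_d·θ_c) = 0.477 / (1 + 0.0868 × 7.84) = 0.477 / 1.681 = 0.2838 g VSS per g ultimate BOD removed.
ΔS = 1140 − 10.0 = 1130 mg/L, so the substrate removal rate is 460 × 1130/1000 = 519.8 kg ultimate BOD/d.
P_X = Y_obs·Q·(S₀ − S) = 0.2838 × 519.8 = 147.5 kg VSS/d.
R_O = Q·ΔS − 1.42 P_X = 519.8 − 209.5 = 310.3 kg O₂/d.

R_O ≈ 310 kg O₂/d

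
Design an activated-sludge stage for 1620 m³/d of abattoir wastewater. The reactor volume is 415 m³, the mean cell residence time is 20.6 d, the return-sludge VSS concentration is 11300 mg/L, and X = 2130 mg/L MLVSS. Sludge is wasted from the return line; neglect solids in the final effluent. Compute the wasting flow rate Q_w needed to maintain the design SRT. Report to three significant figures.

Q_w ≈ 3.80 m³/d

Wasting from the return line (neglecting effluent solids): Q_w = V·X / (θ_c·X_r) = 415.0 × 2130 / (20.6 × 11300) = 3.797 m³/d.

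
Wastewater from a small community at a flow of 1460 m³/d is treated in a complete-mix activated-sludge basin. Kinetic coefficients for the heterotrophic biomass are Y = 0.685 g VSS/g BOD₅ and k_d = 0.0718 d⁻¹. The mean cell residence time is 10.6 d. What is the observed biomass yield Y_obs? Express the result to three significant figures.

Y_obs ≈ 0.389 g VSS/g BOD₅

Observed yield with endogenous decay: Y_obs = Y / (1 + k_d·θ_c) = 0.685 / (1 + 0.0718 × 10.6) = 0.685 / 1.761 = 0.3890 g VSS/g BOD₅.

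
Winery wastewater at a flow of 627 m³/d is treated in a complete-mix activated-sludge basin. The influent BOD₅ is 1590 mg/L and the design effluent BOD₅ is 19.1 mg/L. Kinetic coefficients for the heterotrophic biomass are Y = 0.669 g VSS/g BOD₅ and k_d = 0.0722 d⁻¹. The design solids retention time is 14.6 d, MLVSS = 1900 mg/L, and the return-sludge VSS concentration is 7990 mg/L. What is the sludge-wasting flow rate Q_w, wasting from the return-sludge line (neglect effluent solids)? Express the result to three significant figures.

Q_w ≈ 40.1 m³/d

Steady-state biomass mass balance: V·X·(1 + k_d·θ_c) = Y·Q·(S₀ − S)·θ_c, so V = 0.669 × 627 × (1590 − 19.1) × 14.6 / [1900 × (1 + 0.0722 × 14.6)] = 9.62×10^6 / 3903 = 2465 m³.
Q_w = (V·X)/(θ_c X_r) = 2465 × 1900 / (14.6 × 7990) = 40.15 m³/d.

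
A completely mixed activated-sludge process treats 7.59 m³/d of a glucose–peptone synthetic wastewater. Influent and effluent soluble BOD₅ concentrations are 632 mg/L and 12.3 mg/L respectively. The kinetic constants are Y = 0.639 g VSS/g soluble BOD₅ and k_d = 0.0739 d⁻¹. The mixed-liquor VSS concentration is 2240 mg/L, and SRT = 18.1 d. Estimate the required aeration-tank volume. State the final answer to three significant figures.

V ≈ 10.4 m³

From the SRT design equation V = Y Q (S₀−S) θ_c / [X (1 + k_d θ_c)] = 0.639 × 7.59 × (632 − 12.3) × 18.1 / [2240 × (1 + 0.0739 × 18.1)] = 5.44×10^4 / 5236 = 10.39 m³.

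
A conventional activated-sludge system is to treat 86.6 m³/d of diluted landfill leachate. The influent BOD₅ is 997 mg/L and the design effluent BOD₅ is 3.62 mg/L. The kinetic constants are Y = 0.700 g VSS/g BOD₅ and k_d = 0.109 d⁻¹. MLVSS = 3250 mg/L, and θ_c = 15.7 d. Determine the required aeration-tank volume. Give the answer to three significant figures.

Steady-state biomass mass balance: V·X·(1 + k_d·θ_c) = Y·Q·(S₀ − S)·θ_c, so V = 0.700 × 86.6 × (997 − 3.62) × 15.7 / [3250 × (1 + 0.109 × 15.7)] = 9.45×10^5 / 8812 = 107.3 m³.

V ≈ 107 m³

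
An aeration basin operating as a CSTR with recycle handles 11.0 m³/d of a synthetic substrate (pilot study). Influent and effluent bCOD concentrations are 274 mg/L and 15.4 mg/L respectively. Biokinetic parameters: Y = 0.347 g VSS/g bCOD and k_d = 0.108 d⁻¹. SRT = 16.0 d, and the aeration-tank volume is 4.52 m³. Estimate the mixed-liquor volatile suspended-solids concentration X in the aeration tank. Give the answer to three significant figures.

Solving the biomass balance for X: X = Y Q (S₀−S) θ_c / [V (1+k_d θ_c)] = 0.347 × 11.0 × (274 − 15.4) × 16.0 / [4.52 × (1 + 0.108 × 16.0)] = 1281 mg/L.

X ≈ 1280 mg/L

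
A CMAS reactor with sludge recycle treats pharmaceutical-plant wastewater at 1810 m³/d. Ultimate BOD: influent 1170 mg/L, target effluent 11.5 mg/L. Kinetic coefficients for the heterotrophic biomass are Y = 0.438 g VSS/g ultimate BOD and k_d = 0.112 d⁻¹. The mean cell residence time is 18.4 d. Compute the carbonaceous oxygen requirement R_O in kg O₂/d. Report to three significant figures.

R_O ≈ 1670 kg O₂/d

Correct the yield for decay: Y_obs = Y/(1 + k_d θ_c) = 0.438 / (1 + 0.112 × 18.4) = 0.438 / 3.061 = 0.1431.
Mass of ultimate BOD removed per day: Q(S₀ − S) = 1810 × 1158 g/m³ = 2097 kg/d.
Net sludge production P_X = 0.1431 × 2097 = 300.1 kg VSS/d.
R_O = Q·ΔS − 1.42 P_X = 2097 − 426.1 = 1671 kg O₂/d.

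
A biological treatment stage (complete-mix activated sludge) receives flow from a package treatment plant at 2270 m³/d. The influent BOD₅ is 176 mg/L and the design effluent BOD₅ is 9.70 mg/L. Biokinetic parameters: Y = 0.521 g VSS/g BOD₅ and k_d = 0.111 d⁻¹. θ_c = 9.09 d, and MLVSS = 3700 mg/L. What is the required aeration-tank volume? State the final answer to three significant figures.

From the SRT design equation V = Y Q (S₀−S) θ_c / [X (1 + k_d θ_c)] = 0.521 × 2270 × (176 − 9.70) × 9.09 / [3700 × (1 + 0.111 × 9.09)] = 1.79×10^6 / 7433 = 240.5 m³.

V ≈ 241 m³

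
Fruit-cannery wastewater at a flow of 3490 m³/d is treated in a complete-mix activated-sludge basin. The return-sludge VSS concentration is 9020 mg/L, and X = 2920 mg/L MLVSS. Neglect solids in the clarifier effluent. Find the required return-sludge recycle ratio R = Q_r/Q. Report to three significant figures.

R ≈ 0.479

Solids balance on the clarifier gives (1+R)X = R·X_r, so R = X/(X_r − X) = 2920 / (9020 − 2920) = 0.4787.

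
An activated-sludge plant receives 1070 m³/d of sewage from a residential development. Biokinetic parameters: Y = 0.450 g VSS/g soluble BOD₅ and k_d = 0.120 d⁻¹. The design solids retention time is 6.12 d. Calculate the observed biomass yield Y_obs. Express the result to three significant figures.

Y_obs = Y / (1 + k_d θ_c) = 0.450 / (1 + 0.120 × 6.12) = 0.450 / 1.734 = 0.2595.

Y_obs ≈ 0.259 g VSS/g soluble BOD₅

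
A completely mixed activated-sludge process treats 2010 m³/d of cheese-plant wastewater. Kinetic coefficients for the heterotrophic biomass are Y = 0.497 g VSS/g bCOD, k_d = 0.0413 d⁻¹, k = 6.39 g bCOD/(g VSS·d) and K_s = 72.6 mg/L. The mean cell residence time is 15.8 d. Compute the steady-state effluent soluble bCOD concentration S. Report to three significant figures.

From the Monod/SRT balance for a CMAS, S = K_s·(1+k_d θ_c)/[θ_c·(Y k − k_d) − 1] = 72.6 × (1 + 0.0413 × 15.8) / [15.8 × (0.497 × 6.39 − 0.0413) − 1] = 120.0 / 48.53 = 2.472 mg/L.

S ≈ 2.47 mg/L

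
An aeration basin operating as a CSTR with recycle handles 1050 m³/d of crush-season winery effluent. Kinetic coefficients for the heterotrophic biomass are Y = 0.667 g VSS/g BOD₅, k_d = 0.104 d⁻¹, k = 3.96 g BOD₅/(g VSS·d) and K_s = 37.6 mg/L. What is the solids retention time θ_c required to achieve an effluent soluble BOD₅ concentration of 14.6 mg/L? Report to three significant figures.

Specific growth rate at S = 14.6 mg/L: μ = YkS/(K_s+S) = 0.667·3.96·14.6/(37.6+14.6) = 0.7388 d⁻¹.
θ_c = 1/(μ − k_d) = 1/(0.7388 − 0.104) = 1/0.6348 = 1.575 d.

θ_c ≈ 1.58 d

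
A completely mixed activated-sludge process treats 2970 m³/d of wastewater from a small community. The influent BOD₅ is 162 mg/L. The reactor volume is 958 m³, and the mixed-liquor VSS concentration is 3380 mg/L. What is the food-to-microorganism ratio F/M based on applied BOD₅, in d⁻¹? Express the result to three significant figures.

Food-to-microorganism ratio F/M = Q S₀ / (V X) = 2970 × 162 / (958.0 × 3380) = 0.1486 d⁻¹.

F/M ≈ 0.149 d⁻¹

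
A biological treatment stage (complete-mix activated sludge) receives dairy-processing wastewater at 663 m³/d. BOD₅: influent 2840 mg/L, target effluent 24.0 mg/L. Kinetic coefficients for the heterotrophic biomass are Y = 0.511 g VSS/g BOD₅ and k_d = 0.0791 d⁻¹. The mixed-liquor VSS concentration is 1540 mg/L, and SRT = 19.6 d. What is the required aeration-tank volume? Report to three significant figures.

V ≈ 4760 m³

From the SRT design equation V = Y Q (S₀−S) θ_c / [X (1 + k_d θ_c)] = 0.511 × 663 × (2840 − 24.0) × 19.6 / [1540 × (1 + 0.0791 × 19.6)] = 1.87×10^7 / 3928 = 4761 m³.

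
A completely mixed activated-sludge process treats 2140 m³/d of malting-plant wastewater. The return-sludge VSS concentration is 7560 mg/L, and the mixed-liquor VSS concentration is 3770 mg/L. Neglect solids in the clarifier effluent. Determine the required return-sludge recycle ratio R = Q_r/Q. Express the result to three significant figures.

R = Q_r/Q = X/(X_r − X) = 3770 / (7560 − 3770) = 0.9947.

R ≈ 0.995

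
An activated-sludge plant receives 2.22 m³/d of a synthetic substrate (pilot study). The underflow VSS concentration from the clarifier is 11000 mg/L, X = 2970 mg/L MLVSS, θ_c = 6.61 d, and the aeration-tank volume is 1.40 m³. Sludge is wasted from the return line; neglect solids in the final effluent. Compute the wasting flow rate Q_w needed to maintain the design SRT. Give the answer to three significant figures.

Q_w ≈ 0.0572 m³/d

Wasting from the return line (neglecting effluent solids): Q_w = V·X / (θ_c·X_r) = 1.400 × 2970 / (6.61 × 11000) = 0.05719 m³/d.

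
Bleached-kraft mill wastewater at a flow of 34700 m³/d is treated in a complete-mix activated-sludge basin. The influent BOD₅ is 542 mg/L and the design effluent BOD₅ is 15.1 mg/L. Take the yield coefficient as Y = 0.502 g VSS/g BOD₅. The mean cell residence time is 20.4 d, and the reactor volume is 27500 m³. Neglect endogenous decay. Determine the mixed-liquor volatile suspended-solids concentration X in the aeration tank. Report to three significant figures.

X ≈ 6810 mg/L

From V·X = Y·Q·(S₀ − S)·θ_c (decay neglected): X = 0.502 × 34700 × (542 − 15.1) × 20.4 / 27500 = 6809 mg/L.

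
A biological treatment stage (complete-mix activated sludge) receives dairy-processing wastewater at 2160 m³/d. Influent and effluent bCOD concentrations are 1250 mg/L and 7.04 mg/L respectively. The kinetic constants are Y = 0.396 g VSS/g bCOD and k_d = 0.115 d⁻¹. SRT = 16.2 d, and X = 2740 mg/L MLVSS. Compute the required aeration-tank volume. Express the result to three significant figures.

V ≈ 2200 m³

Steady-state biomass mass balance: V·X·(1 + k_d·θ_c) = Y·Q·(S₀ − S)·θ_c, so V = 0.396 × 2160 × (1250 − 7.04) × 16.2 / [2740 × (1 + 0.115 × 16.2)] = 1.72×10^7 / 7845 = 2196 m³.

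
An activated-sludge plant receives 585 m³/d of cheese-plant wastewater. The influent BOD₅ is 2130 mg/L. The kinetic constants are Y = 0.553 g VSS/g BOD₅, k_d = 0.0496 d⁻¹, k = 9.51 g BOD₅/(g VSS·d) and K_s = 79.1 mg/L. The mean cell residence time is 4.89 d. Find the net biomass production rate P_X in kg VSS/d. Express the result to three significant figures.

P_X ≈ 554 kg VSS/d

From the Monod/SRT balance for a CMAS, S = K_s·(1+k_d θ_c)/[θ_c·(Y k − k_d) − 1] = 79.1 × (1 + 0.0496 × 4.89) / [4.89 × (0.553 × 9.51 − 0.0496) − 1] = 98.29 / 24.47 = 4.016 mg/L.
Correct the yield for decay: Y_obs = Y/(1 + k_d θ_c) = 0.553 / (1 + 0.0496 × 4.89) = 0.553 / 1.243 = 0.4451.
ΔS = 2130 − 4.02 = 2126 mg/L, so the substrate removal rate is 585 × 2126/1000 = 1244 kg BOD₅/d.
Net biomass production P_X = Y_obs × Q·(S₀ − S) = 0.4451 × 1244 = 553.5 kg VSS/d.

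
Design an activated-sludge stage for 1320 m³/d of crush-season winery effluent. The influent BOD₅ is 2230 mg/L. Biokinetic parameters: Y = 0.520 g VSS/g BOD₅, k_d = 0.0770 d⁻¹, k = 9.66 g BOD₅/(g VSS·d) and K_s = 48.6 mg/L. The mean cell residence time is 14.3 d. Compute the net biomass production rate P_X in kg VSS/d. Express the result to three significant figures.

P_X ≈ 728 kg VSS/d

For a completely mixed reactor with recycle the Lawrence–McCarty relation gives S = K_s·(1 + k_d·θ_c) / [θ_c·(Y·k − k_d) − 1] = 48.6 × (1 + 0.0770 × 14.3) / [14.3 × (0.520 × 9.66 − 0.0770) − 1] = 102.1 / 69.73 = 1.464 mg/L.
Y_obs = Y / (1 + k_d θ_c) = 0.520 / (1 + 0.0770 × 14.3) = 0.520 / 2.101 = 0.2475.
ΔS = 2230 − 1.46 = 2229 mg/L, so the substrate removal rate is 1320 × 2229/1000 = 2942 kg BOD₅/d.
So the net sludge growth is P_X = 0.2475 × 2942 = 728.0 kg VSS/d.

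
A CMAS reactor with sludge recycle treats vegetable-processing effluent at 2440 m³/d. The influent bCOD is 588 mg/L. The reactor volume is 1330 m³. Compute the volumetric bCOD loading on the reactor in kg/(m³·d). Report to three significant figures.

L_v ≈ 1.08 kg bCOD/(m³·d)

Volumetric loading L_v = Q·S₀ / V = 2440 × 588 g/m³ / 1330 m³ = 1079 g/(m³·d) = 1.079 kg bCOD/(m³·d).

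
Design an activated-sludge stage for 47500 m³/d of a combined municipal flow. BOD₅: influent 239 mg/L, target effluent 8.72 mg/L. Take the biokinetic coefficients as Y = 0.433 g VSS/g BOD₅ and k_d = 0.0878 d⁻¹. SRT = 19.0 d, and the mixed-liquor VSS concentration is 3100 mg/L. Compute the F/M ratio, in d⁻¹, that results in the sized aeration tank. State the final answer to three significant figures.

F/M ≈ 0.337 d⁻¹

From the SRT design equation V = Y Q (S₀−S) θ_c / [X (1 + k_d θ_c)] = 0.433 × 47500 × (239 − 8.72) × 19.0 / [3100 × (1 + 0.0878 × 19.0)] = 9×10^7 / 8271 = 10880 m³.
F/M = Q·S₀ / (V·X) = 47500 × 239 / (10880 × 3100) = 0.3366 g BOD₅·(g VSS·d)⁻¹.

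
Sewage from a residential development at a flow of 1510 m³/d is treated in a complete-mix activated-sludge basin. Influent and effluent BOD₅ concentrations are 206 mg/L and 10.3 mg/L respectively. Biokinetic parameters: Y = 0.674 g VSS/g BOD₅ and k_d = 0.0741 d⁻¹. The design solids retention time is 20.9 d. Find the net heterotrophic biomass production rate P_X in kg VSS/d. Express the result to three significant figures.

Correct the yield for decay: Y_obs = Y/(1 + k_d θ_c) = 0.674 / (1 + 0.0741 × 20.9) = 0.674 / 2.549 = 0.2644.
Q·(S₀ − S) = 1510 × (206 − 10.3) × 10⁻³ = 295.5 kg/d removed.
So the net sludge growth is P_X = 0.2644 × 295.5 = 78.15 kg VSS/d.

P_X ≈ 78.1 kg VSS/d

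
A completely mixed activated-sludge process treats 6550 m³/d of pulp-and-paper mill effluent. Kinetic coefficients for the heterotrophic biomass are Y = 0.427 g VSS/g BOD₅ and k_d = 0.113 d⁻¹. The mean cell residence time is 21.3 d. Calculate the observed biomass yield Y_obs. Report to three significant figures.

Y_obs ≈ 0.125 g VSS/g BOD₅

Y_obs = Y / (1 + k_d θ_c) = 0.427 / (1 + 0.113 × 21.3) = 0.427 / 3.407 = 0.1253.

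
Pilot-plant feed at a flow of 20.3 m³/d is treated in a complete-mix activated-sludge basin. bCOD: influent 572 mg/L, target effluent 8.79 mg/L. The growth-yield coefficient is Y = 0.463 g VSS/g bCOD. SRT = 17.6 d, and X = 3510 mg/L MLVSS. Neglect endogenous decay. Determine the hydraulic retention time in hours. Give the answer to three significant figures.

τ ≈ 31.4 h

With k_d = 0 the design equation reduces to V = Y Q (S₀−S) θ_c / X = 0.463 × 20.3 × (572 − 8.79) × 17.6 / 3510 = 26.54 m³.
τ = V/Q = 26.54/20.3 = 1.308 d, or 31.38 h.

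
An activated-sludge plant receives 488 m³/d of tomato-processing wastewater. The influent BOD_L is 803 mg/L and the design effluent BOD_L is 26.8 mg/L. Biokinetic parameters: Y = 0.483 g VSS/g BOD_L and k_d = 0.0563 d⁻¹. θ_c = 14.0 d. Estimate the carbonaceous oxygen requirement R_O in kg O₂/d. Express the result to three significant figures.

R_O ≈ 234 kg O₂/d

Y_obs = Y / (1 + k_d θ_c) = 0.483 / (1 + 0.0563 × 14.0) = 0.483 / 1.788 = 0.2701.
Mass of BOD_L removed per day: Q(S₀ − S) = 488 × 776.2 g/m³ = 378.8 kg/d.
P_X = Y_obs·Q·(S₀ − S) = 0.2701 × 378.8 = 102.3 kg VSS/d.
R_O = Q·(S₀ − S) − 1.42·P_X = 378.8 − 1.42 × 102.3 = 233.5 kg O₂/d.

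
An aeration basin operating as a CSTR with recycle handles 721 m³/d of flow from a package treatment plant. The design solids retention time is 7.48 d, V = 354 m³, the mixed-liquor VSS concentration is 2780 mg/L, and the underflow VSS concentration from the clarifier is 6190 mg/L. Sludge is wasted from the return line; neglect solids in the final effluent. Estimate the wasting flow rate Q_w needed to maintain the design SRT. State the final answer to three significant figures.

θ_c = V·X/(Q_w·X_r) when wasting from the recycle, so Q_w = V·X/(θ_c·X_r) = 354.0 × 2780 / (7.48 × 6190) = 21.25 m³/d.

Q_w ≈ 21.3 m³/d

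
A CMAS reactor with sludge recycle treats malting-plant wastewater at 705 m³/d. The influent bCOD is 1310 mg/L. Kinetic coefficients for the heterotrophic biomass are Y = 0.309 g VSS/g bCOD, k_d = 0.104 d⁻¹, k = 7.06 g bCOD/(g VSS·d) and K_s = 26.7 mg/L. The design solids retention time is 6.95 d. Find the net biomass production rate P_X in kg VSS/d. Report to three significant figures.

From the Monod/SRT balance for a CMAS, S = K_s·(1+k_d θ_c)/[θ_c·(Y k − k_d) − 1] = 26.7 × (1 + 0.104 × 6.95) / [6.95 × (0.309 × 7.06 − 0.104) − 1] = 46.00 / 13.44 = 3.423 mg/L.
Y_obs = Y / (1 + k_d θ_c) = 0.309 / (1 + 0.104 × 6.95) = 0.309 / 1.723 = 0.1794.
Mass of bCOD removed per day: Q(S₀ − S) = 705 × 1307 g/m³ = 921.1 kg/d.
Biomass produced: P_X = Y_obs·Q·ΔS = 0.1794 × 921.1 ≈ 165.2 kg VSS/d.

P_X ≈ 165 kg VSS/d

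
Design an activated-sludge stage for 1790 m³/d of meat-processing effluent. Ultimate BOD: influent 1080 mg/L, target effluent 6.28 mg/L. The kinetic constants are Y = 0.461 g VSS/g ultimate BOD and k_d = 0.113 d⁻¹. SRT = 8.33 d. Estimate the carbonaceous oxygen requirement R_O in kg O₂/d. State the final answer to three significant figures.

R_O ≈ 1270 kg O₂/d

Observed yield with endogenous decay: Y_obs = Y / (1 + k_d·θ_c) = 0.461 / (1 + 0.113 × 8.33) = 0.461 / 1.941 = 0.2375 g VSS/g ultimate BOD.
Substrate removed = Q·(S₀ − S) = 1790 m³/d × (1080 − 6.28) g/m³ = 1.92×10^6 g/d = 1922 kg/d.
Biomass synthesised: P_X = Y_obs × 1922 = 456.4 kg VSS/d.
Carbonaceous O₂ demand = substrate oxidised − cell-mass equivalent = 1922 − 1.42 × 456.4 = 1274 kg O₂/d.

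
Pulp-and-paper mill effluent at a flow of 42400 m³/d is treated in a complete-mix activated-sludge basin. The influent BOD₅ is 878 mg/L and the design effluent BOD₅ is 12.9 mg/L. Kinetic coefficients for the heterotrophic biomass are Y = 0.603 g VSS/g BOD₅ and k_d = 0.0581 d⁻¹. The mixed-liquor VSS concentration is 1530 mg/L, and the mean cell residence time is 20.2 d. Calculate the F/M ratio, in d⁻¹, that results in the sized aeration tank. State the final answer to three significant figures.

F/M ≈ 0.181 d⁻¹

Steady-state biomass mass balance: V·X·(1 + k_d·θ_c) = Y·Q·(S₀ − S)·θ_c, so V = 0.603 × 42400 × (878 − 12.9) × 20.2 / [1530 × (1 + 0.0581 × 20.2)] = 4.47×10^8 / 3326 = 134346 m³.
Food-to-microorganism ratio F/M = Q S₀ / (V X) = 42400 × 878 / (134346 × 1530) = 0.1811 d⁻¹.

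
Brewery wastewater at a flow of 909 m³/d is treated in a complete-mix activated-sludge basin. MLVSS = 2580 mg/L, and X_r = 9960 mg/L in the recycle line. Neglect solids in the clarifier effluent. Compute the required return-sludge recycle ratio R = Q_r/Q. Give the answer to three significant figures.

Mass balance around the secondary clarifier (neglecting effluent solids): R = X / (X_r − X) = 2580 / (9960 − 2580) = 0.3496.

R ≈ 0.350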